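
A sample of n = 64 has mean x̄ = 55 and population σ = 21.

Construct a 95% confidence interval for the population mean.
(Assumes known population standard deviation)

Confidence level: 95%, α = 0.05
z_0.025 = 1.960
SE = σ/√n = 21/√64 = 2.6250
Margin of error = 1.960 × 2.6250 = 5.1450
CI: x̄ ± margin = 55 ± 5.1450
CI: (49.8550, 60.1450)

Answer: (49.8550, 60.1450)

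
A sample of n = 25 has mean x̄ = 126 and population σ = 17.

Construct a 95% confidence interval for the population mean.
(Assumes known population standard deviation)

Confidence level: 95%, α = 0.05
z_0.025 = 1.960
SE = σ/√n = 17/√25 = 3.4000
Margin of error = 1.960 × 3.4000 = 6.6640
CI: x̄ ± margin = 126 ± 6.6640
CI: (119.3360, 132.6640)

Answer: (119.3360, 132.6640)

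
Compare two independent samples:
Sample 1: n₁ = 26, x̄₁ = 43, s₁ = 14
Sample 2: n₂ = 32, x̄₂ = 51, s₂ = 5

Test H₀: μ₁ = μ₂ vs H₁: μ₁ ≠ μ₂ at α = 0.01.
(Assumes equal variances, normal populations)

Pooled variance: s²_p = [25×14² + 31×5²]/(56) = 101.3393
s_p = 10.0667
SE = s_p×√(1/n₁ + 1/n₂) = 10.0667×√(1/26 + 1/32) = 2.6579
t = (x̄₁ - x̄₂)/SE = (43 - 51)/2.6579 = -3.0099
df = 56, t-critical = ±2.667
Decision: reject H₀

Answer: t = -3.0099, reject H₀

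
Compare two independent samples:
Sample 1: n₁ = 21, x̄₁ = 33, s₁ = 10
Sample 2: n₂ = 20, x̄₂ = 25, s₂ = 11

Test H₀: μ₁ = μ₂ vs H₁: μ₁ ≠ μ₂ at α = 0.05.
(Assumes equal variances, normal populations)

Answer: t = 2.4388, reject H₀

Derivation:
Pooled variance: s²_p = [20×10² + 19×11²]/(39) = 110.2308
s_p = 10.4991
SE = s_p×√(1/n₁ + 1/n₂) = 10.4991×√(1/21 + 1/20) = 3.2803
t = (x̄₁ - x̄₂)/SE = (33 - 25)/3.2803 = 2.4388
df = 39, t-critical = ±2.023
Decision: reject H₀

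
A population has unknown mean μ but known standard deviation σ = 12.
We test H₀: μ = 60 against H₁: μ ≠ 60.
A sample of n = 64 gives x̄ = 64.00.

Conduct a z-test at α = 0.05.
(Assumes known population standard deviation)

Answer: z = 2.6667, reject H₀

Derivation:
Standard error: SE = σ/√n = 12/√64 = 1.5000
z-statistic: z = (x̄ - μ₀)/SE = (64.00 - 60)/1.5000 = 2.6667
Critical value: ±1.960
p-value = 0.0077
Decision: reject H₀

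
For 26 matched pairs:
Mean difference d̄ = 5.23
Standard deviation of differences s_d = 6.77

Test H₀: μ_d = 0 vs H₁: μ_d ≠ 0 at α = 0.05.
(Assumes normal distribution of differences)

Answer: t = 3.9391, reject H₀

Derivation:
df = n - 1 = 25
SE = s_d/√n = 6.77/√26 = 1.3277
t = d̄/SE = 5.23/1.3277 = 3.9391
Critical value: t_{0.025,25} = ±2.060
p-value ≈ 0.0006
Decision: reject H₀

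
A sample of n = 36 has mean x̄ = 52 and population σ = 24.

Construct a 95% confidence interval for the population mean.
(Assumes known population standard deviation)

Answer: (44.1600, 59.8400)

Derivation:
Confidence level: 95%, α = 0.05
z_0.025 = 1.960
SE = σ/√n = 24/√36 = 4.0000
Margin of error = 1.960 × 4.0000 = 7.8400
CI: x̄ ± margin = 52 ± 7.8400
CI: (44.1600, 59.8400)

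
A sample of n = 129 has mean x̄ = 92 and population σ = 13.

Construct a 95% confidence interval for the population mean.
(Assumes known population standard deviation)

Answer: (89.7566, 94.2434)

Derivation:
Confidence level: 95%, α = 0.05
z_0.025 = 1.960
SE = σ/√n = 13/√129 = 1.1446
Margin of error = 1.960 × 1.1446 = 2.2434
CI: x̄ ± margin = 92 ± 2.2434
CI: (89.7566, 94.2434)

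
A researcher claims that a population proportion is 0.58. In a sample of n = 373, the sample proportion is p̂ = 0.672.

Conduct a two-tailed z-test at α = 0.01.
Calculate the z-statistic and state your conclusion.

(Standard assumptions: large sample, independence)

Answer: z = 3.6001, reject H₀

Derivation:
H₀: p = 0.58, H₁: p ≠ 0.58
Standard error: SE = √(p₀(1-p₀)/n) = √(0.58×0.42/373) = 0.025555
z-statistic: z = (p̂ - p₀)/SE = (0.672 - 0.58)/0.025555 = 3.6001
Critical value: z_0.005 = ±2.576
p-value = 0.0003
Decision: reject H₀ at α = 0.01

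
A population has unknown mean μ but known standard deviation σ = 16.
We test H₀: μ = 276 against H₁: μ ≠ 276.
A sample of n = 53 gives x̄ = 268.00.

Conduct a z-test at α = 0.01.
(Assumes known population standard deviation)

Answer: z = -3.6400, reject H₀

Derivation:
Standard error: SE = σ/√n = 16/√53 = 2.1978
z-statistic: z = (x̄ - μ₀)/SE = (268.00 - 276)/2.1978 = -3.6400
Critical value: ±2.576
p-value = 0.0003
Decision: reject H₀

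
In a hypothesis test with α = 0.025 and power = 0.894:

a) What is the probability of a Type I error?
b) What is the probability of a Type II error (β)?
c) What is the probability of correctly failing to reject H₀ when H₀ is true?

Answer: a) 0.025, b) 0.106, c) 0.975

Derivation:
a) Type I error probability = α = 0.025
b) Power = P(reject H₀ | H₁ true) = 1 - β = 0.894, so Type II error probability = β = 1 - Power = 0.106
c) P(fail to reject H₀ | H₀ true) = 1 - α = 0.975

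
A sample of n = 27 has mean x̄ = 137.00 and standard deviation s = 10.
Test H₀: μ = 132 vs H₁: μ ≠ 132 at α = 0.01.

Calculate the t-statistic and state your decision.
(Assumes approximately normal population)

Answer: t = 2.5981, fail to reject H₀

Derivation:
df = n - 1 = 26
SE = s/√n = 10/√27 = 1.9245
t = (x̄ - μ₀)/SE = (137.00 - 132)/1.9245 = 2.5981
Critical value: t_{0.005,26} = ±2.779
p-value ≈ 0.0152
Decision: fail to reject H₀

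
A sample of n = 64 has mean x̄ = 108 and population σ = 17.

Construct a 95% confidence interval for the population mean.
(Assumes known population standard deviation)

Answer: (103.8350, 112.1650)

Derivation:
Confidence level: 95%, α = 0.05
z_0.025 = 1.960
SE = σ/√n = 17/√64 = 2.1250
Margin of error = 1.960 × 2.1250 = 4.1650
CI: x̄ ± margin = 108 ± 4.1650
CI: (103.8350, 112.1650)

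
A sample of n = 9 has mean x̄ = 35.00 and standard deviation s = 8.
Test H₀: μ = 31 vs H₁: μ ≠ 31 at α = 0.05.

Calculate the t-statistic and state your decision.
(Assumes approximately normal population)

Answer: t = 1.5000, fail to reject H₀

Derivation:
df = n - 1 = 8
SE = s/√n = 8/√9 = 2.6667
t = (x̄ - μ₀)/SE = (35.00 - 31)/2.6667 = 1.5000
Critical value: t_{0.025,8} = ±2.306
p-value ≈ 0.1720
Decision: fail to reject H₀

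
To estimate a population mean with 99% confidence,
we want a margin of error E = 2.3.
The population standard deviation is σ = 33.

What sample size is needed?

z_0.005 = 2.576
n = (z×σ/E)² = (2.576×33/2.3)²
n = 1366.0416
Round up: n = 1367

Answer: n = 1367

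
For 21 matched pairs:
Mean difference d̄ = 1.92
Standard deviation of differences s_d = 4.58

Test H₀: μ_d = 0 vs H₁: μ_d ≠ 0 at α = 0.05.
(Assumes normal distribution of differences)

Answer: t = 1.9212, fail to reject H₀

Derivation:
df = n - 1 = 20
SE = s_d/√n = 4.58/√21 = 0.9994
t = d̄/SE = 1.92/0.9994 = 1.9212
Critical value: t_{0.025,20} = ±2.086
p-value ≈ 0.0691
Decision: fail to reject H₀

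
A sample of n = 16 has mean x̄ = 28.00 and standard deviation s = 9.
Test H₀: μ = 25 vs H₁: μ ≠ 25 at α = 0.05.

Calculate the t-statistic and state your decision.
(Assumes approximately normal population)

df = n - 1 = 15
SE = s/√n = 9/√16 = 2.2500
t = (x̄ - μ₀)/SE = (28.00 - 25)/2.2500 = 1.3333
Critical value: t_{0.025,15} = ±2.131
p-value ≈ 0.2023
Decision: fail to reject H₀

Answer: t = 1.3333, fail to reject H₀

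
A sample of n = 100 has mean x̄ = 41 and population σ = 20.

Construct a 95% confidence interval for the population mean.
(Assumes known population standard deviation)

Answer: (37.0800, 44.9200)

Derivation:
Confidence level: 95%, α = 0.05
z_0.025 = 1.960
SE = σ/√n = 20/√100 = 2.0000
Margin of error = 1.960 × 2.0000 = 3.9200
CI: x̄ ± margin = 41 ± 3.9200
CI: (37.0800, 44.9200)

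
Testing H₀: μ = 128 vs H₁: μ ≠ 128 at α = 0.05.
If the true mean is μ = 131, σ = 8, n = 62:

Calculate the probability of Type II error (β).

Answer: β ≈ 0.1604

Derivation:
SE = σ/√n = 8/√62 = 1.0160
Critical values: μ₀ ± z_0.025×SE = 128 ± 1.960×1.0160
Acceptance region: (126.0086, 129.9914)
Under H₁ (μ = 131): z_high = (129.9914 - 131)/1.0160 = -0.9927, z_low = (126.0086 - 131)/1.0160 = -4.9128
β = P(not reject | H₁) = Φ(-0.9927) - Φ(-4.9128) ≈ 0.1604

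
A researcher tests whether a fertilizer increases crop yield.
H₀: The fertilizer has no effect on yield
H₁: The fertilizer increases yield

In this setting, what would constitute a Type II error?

Type I error (α): Rejecting H₀ when H₀ is true
Type II error (β): Failing to reject H₀ when H₁ is true

Answer: Failing to recommend an effective fertilizer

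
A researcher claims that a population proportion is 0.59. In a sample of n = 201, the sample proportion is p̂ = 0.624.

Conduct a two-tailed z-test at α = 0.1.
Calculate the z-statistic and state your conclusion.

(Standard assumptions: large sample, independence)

Answer: z = 0.9801, fail to reject H₀

Derivation:
H₀: p = 0.59, H₁: p ≠ 0.59
Standard error: SE = √(p₀(1-p₀)/n) = √(0.59×0.41/201) = 0.034691
z-statistic: z = (p̂ - p₀)/SE = (0.624 - 0.59)/0.034691 = 0.9801
Critical value: z_0.05 = ±1.645
p-value = 0.3270
Decision: fail to reject H₀ at α = 0.1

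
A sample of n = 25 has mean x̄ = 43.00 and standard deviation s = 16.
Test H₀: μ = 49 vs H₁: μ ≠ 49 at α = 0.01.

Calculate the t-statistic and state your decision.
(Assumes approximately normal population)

df = n - 1 = 24
SE = s/√n = 16/√25 = 3.2000
t = (x̄ - μ₀)/SE = (43.00 - 49)/3.2000 = -1.8750
Critical value: t_{0.005,24} = ±2.797
p-value ≈ 0.0730
Decision: fail to reject H₀

Answer: t = -1.8750, fail to reject H₀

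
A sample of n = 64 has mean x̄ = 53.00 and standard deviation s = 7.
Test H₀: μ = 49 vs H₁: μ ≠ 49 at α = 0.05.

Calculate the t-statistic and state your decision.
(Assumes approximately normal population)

df = n - 1 = 63
SE = s/√n = 7/√64 = 0.8750
t = (x̄ - μ₀)/SE = (53.00 - 49)/0.8750 = 4.5714
Critical value: t_{0.025,63} = ±1.998
p-value < 0.0001
Decision: reject H₀

Answer: t = 4.5714, reject H₀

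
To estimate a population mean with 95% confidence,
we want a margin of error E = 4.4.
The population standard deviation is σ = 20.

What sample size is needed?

z_0.025 = 1.960
n = (z×σ/E)² = (1.960×20/4.4)²
n = 79.3719
Round up: n = 80

Answer: n = 80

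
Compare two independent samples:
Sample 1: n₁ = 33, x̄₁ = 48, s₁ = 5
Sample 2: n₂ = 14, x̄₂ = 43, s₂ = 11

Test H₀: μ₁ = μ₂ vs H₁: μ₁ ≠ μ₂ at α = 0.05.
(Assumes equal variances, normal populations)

Answer: t = 2.1587, reject H₀

Derivation:
Pooled variance: s²_p = [32×5² + 13×11²]/(45) = 52.7333
s_p = 7.2618
SE = s_p×√(1/n₁ + 1/n₂) = 7.2618×√(1/33 + 1/14) = 2.3162
t = (x̄₁ - x̄₂)/SE = (48 - 43)/2.3162 = 2.1587
df = 45, t-critical = ±2.014
Decision: reject H₀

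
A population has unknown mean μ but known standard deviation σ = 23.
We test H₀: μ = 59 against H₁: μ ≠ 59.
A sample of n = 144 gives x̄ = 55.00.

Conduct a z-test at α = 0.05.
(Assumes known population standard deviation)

Standard error: SE = σ/√n = 23/√144 = 1.9167
z-statistic: z = (x̄ - μ₀)/SE = (55.00 - 59)/1.9167 = -2.0869
Critical value: ±1.960
p-value = 0.0369
Decision: reject H₀

Answer: z = -2.0869, reject H₀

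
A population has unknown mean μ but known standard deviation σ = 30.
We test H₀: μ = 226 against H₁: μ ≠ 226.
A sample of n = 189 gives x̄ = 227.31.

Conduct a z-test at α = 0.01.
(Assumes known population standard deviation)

Standard error: SE = σ/√n = 30/√189 = 2.1822
z-statistic: z = (x̄ - μ₀)/SE = (227.31 - 226)/2.1822 = 0.6003
Critical value: ±2.576
p-value = 0.5483
Decision: fail to reject H₀

Answer: z = 0.6003, fail to reject H₀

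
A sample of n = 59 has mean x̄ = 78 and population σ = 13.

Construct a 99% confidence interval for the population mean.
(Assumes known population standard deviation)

Confidence level: 99%, α = 0.01
z_0.005 = 2.576
SE = σ/√n = 13/√59 = 1.6925
Margin of error = 2.576 × 1.6925 = 4.3599
CI: x̄ ± margin = 78 ± 4.3599
CI: (73.6401, 82.3599)

Answer: (73.6401, 82.3599)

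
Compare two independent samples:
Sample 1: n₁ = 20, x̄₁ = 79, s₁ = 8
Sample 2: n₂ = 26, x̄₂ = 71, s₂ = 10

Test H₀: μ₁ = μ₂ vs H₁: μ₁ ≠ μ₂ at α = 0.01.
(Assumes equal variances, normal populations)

Answer: t = 2.9269, reject H₀

Derivation:
Pooled variance: s²_p = [19×8² + 25×10²]/(44) = 84.4545
s_p = 9.1899
SE = s_p×√(1/n₁ + 1/n₂) = 9.1899×√(1/20 + 1/26) = 2.7333
t = (x̄₁ - x̄₂)/SE = (79 - 71)/2.7333 = 2.9269
df = 44, t-critical = ±2.692
Decision: reject H₀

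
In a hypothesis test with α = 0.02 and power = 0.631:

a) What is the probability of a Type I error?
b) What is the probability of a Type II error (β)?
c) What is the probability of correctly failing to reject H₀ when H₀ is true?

Answer: a) 0.02, b) 0.369, c) 0.98

Derivation:
a) Type I error probability = α = 0.02
b) Power = P(reject H₀ | H₁ true) = 1 - β = 0.631, so Type II error probability = β = 1 - Power = 0.369
c) P(fail to reject H₀ | H₀ true) = 1 - α = 0.98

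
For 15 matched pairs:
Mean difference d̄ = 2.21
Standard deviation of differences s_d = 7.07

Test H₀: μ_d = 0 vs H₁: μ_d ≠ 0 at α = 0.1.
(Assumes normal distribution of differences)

df = n - 1 = 14
SE = s_d/√n = 7.07/√15 = 1.8255
t = d̄/SE = 2.21/1.8255 = 1.2106
Critical value: t_{0.05,14} = ±1.761
p-value ≈ 0.2461
Decision: fail to reject H₀

Answer: t = 1.2106, fail to reject H₀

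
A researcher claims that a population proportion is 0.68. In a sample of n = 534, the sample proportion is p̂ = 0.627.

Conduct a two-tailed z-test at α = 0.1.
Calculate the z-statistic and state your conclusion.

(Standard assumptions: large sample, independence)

H₀: p = 0.68, H₁: p ≠ 0.68
Standard error: SE = √(p₀(1-p₀)/n) = √(0.68×0.32/534) = 0.020186
z-statistic: z = (p̂ - p₀)/SE = (0.627 - 0.68)/0.020186 = -2.6256
Critical value: z_0.05 = ±1.645
p-value = 0.0086
Decision: reject H₀ at α = 0.1

Answer: z = -2.6256, reject H₀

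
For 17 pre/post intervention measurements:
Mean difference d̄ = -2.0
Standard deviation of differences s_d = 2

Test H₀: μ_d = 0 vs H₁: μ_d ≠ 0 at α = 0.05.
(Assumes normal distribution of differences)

df = n - 1 = 16
SE = s_d/√n = 2/√17 = 0.4851
t = d̄/SE = -2.0/0.4851 = -4.1229
Critical value: t_{0.025,16} = ±2.120
p-value ≈ 0.0008
Decision: reject H₀

Answer: t = -4.1229, reject H₀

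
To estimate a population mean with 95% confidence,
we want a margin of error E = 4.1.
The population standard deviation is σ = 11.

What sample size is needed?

Answer: n = 28

Derivation:
z_0.025 = 1.960
n = (z×σ/E)² = (1.960×11/4.1)²
n = 27.6522
Round up: n = 28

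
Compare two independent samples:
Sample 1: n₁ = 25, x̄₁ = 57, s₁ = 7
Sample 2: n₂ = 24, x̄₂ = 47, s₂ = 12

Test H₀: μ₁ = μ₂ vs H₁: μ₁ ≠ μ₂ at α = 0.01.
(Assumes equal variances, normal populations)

Answer: t = 3.5809, reject H₀

Derivation:
Pooled variance: s²_p = [24×7² + 23×12²]/(47) = 95.4894
s_p = 9.7719
SE = s_p×√(1/n₁ + 1/n₂) = 9.7719×√(1/25 + 1/24) = 2.7926
t = (x̄₁ - x̄₂)/SE = (57 - 47)/2.7926 = 3.5809
df = 47, t-critical = ±2.685
Decision: reject H₀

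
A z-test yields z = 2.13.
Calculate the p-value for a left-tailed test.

For z = 2.13:
p = P(Z < 2.13) = Φ(2.13) = 0.9834

Answer: p-value ≈ 0.9834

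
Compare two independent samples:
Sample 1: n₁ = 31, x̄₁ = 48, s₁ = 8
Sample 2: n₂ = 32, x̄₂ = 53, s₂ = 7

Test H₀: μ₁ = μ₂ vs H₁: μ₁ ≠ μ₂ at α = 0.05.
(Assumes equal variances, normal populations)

Answer: t = -2.6424, reject H₀

Derivation:
Pooled variance: s²_p = [30×8² + 31×7²]/(61) = 56.3770
s_p = 7.5085
SE = s_p×√(1/n₁ + 1/n₂) = 7.5085×√(1/31 + 1/32) = 1.8922
t = (x̄₁ - x̄₂)/SE = (48 - 53)/1.8922 = -2.6424
df = 61, t-critical = ±2.000
Decision: reject H₀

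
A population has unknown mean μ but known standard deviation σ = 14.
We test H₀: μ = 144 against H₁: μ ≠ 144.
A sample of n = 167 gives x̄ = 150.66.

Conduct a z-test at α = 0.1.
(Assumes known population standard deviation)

Answer: z = 6.1473, reject H₀

Derivation:
Standard error: SE = σ/√n = 14/√167 = 1.0834
z-statistic: z = (x̄ - μ₀)/SE = (150.66 - 144)/1.0834 = 6.1473
Critical value: ±1.645
p-value < 0.0001
Decision: reject H₀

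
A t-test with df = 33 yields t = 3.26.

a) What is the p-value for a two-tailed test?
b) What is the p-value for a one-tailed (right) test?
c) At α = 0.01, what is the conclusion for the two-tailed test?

Using t-distribution with df = 33:
a) Two-tailed: p = 2×P(T > 3.26) = 0.0026
b) One-tailed: p = P(T > 3.26) = 0.0013
c) 0.0026 < 0.01, reject H₀

Answer: a) 0.0026, b) 0.0013, c) reject H₀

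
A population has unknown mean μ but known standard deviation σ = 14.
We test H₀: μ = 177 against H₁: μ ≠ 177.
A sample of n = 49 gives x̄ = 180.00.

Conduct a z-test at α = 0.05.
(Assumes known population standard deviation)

Standard error: SE = σ/√n = 14/√49 = 2.0000
z-statistic: z = (x̄ - μ₀)/SE = (180.00 - 177)/2.0000 = 1.5000
Critical value: ±1.960
p-value = 0.1336
Decision: fail to reject H₀

Answer: z = 1.5000, fail to reject H₀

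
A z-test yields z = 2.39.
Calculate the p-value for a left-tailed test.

Answer: p-value ≈ 0.9916

Derivation:
For z = 2.39:
p = P(Z < 2.39) = Φ(2.39) = 0.9916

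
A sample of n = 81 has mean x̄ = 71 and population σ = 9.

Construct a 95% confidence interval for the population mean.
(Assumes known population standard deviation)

Answer: (69.0400, 72.9600)

Derivation:
Confidence level: 95%, α = 0.05
z_0.025 = 1.960
SE = σ/√n = 9/√81 = 1.0000
Margin of error = 1.960 × 1.0000 = 1.9600
CI: x̄ ± margin = 71 ± 1.9600
CI: (69.0400, 72.9600)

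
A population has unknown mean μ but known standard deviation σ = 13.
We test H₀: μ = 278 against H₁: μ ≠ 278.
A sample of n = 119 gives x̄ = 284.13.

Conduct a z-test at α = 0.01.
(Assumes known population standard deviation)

Answer: z = 5.1439, reject H₀

Derivation:
Standard error: SE = σ/√n = 13/√119 = 1.1917
z-statistic: z = (x̄ - μ₀)/SE = (284.13 - 278)/1.1917 = 5.1439
Critical value: ±2.576
p-value < 0.0001
Decision: reject H₀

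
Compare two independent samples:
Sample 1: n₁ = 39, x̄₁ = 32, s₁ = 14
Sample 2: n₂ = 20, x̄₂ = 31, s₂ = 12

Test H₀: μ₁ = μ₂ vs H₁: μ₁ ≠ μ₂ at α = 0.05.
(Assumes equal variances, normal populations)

Answer: t = 0.2720, fail to reject H₀

Derivation:
Pooled variance: s²_p = [38×14² + 19×12²]/(57) = 178.6667
s_p = 13.3666
SE = s_p×√(1/n₁ + 1/n₂) = 13.3666×√(1/39 + 1/20) = 3.6762
t = (x̄₁ - x̄₂)/SE = (32 - 31)/3.6762 = 0.2720
df = 57, t-critical = ±2.002
Decision: fail to reject H₀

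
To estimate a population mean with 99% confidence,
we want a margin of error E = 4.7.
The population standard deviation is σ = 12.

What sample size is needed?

Answer: n = 44

Derivation:
z_0.005 = 2.576
n = (z×σ/E)² = (2.576×12/4.7)²
n = 43.2572
Round up: n = 44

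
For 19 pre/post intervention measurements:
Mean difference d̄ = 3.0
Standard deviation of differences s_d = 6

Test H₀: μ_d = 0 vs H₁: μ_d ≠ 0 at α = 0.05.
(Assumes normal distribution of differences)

df = n - 1 = 18
SE = s_d/√n = 6/√19 = 1.3765
t = d̄/SE = 3.0/1.3765 = 2.1794
Critical value: t_{0.025,18} = ±2.101
p-value ≈ 0.0428
Decision: reject H₀

Answer: t = 2.1794, reject H₀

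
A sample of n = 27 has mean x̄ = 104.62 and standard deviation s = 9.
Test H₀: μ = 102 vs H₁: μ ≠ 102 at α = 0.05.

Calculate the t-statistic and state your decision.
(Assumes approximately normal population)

Answer: t = 1.5126, fail to reject H₀

Derivation:
df = n - 1 = 26
SE = s/√n = 9/√27 = 1.7321
t = (x̄ - μ₀)/SE = (104.62 - 102)/1.7321 = 1.5126
Critical value: t_{0.025,26} = ±2.056
p-value ≈ 0.1424
Decision: fail to reject H₀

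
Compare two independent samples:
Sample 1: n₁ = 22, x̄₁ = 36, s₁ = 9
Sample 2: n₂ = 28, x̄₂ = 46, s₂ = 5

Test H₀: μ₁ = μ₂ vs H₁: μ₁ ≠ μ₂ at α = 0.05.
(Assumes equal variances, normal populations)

Answer: t = -4.9888, reject H₀

Derivation:
Pooled variance: s²_p = [21×9² + 27×5²]/(48) = 49.5000
s_p = 7.0356
SE = s_p×√(1/n₁ + 1/n₂) = 7.0356×√(1/22 + 1/28) = 2.0045
t = (x̄₁ - x̄₂)/SE = (36 - 46)/2.0045 = -4.9888
df = 48, t-critical = ±2.011
Decision: reject H₀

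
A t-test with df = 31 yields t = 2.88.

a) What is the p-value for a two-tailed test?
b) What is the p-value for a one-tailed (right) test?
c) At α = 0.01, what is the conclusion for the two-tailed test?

Using t-distribution with df = 31:
a) Two-tailed: p = 2×P(T > 2.88) = 0.0072
b) One-tailed: p = P(T > 2.88) = 0.0036
c) 0.0072 < 0.01, reject H₀

Answer: a) 0.0072, b) 0.0036, c) reject H₀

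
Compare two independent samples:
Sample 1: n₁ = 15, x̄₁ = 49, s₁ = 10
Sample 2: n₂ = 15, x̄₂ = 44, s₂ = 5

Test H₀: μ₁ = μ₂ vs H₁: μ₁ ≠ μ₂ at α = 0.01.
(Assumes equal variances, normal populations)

Answer: t = 1.7320, fail to reject H₀

Derivation:
Pooled variance: s²_p = [14×10² + 14×5²]/(28) = 62.5000
s_p = 7.9057
SE = s_p×√(1/n₁ + 1/n₂) = 7.9057×√(1/15 + 1/15) = 2.8868
t = (x̄₁ - x̄₂)/SE = (49 - 44)/2.8868 = 1.7320
df = 28, t-critical = ±2.763
Decision: fail to reject H₀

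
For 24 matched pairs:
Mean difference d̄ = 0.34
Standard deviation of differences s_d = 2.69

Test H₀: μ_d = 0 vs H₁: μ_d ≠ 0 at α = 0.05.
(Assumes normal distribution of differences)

df = n - 1 = 23
SE = s_d/√n = 2.69/√24 = 0.5491
t = d̄/SE = 0.34/0.5491 = 0.6192
Critical value: t_{0.025,23} = ±2.069
p-value ≈ 0.5419
Decision: fail to reject H₀

Answer: t = 0.6192, fail to reject H₀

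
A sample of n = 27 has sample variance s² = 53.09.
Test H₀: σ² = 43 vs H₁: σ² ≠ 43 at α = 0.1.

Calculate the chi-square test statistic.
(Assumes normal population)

df = n - 1 = 26
χ² = (n-1)s²/σ₀² = 26×53.09/43 = 32.1009
Critical values: χ²_{0.95,26} = 15.379, χ²_{0.05,26} = 38.885
Rejection region: χ² < 15.379 or χ² > 38.885
Decision: fail to reject H₀

Answer: χ² = 32.1009, fail to reject H₀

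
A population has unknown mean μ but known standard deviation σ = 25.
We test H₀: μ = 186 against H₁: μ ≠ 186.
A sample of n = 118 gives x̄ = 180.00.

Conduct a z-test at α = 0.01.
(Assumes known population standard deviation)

Standard error: SE = σ/√n = 25/√118 = 2.3014
z-statistic: z = (x̄ - μ₀)/SE = (180.00 - 186)/2.3014 = -2.6071
Critical value: ±2.576
p-value = 0.0091
Decision: reject H₀

Answer: z = -2.6071, reject H₀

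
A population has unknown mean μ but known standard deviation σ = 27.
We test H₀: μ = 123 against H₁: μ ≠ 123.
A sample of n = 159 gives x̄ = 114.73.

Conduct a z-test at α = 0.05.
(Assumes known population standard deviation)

Answer: z = -3.8623, reject H₀

Derivation:
Standard error: SE = σ/√n = 27/√159 = 2.1412
z-statistic: z = (x̄ - μ₀)/SE = (114.73 - 123)/2.1412 = -3.8623
Critical value: ±1.960
p-value = 0.0001
Decision: reject H₀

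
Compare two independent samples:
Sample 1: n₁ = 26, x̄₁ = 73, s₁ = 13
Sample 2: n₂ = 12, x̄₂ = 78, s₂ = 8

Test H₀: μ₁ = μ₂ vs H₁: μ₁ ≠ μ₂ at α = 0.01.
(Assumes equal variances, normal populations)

Answer: t = -1.2244, fail to reject H₀

Derivation:
Pooled variance: s²_p = [25×13² + 11×8²]/(36) = 136.9167
s_p = 11.7011
SE = s_p×√(1/n₁ + 1/n₂) = 11.7011×√(1/26 + 1/12) = 4.0836
t = (x̄₁ - x̄₂)/SE = (73 - 78)/4.0836 = -1.2244
df = 36, t-critical = ±2.719
Decision: fail to reject H₀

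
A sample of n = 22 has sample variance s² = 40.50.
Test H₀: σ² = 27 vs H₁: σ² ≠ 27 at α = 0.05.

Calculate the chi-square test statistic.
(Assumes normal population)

df = n - 1 = 21
χ² = (n-1)s²/σ₀² = 21×40.50/27 = 31.5000
Critical values: χ²_{0.975,21} = 10.283, χ²_{0.025,21} = 35.479
Rejection region: χ² < 10.283 or χ² > 35.479
Decision: fail to reject H₀

Answer: χ² = 31.5000, fail to reject H₀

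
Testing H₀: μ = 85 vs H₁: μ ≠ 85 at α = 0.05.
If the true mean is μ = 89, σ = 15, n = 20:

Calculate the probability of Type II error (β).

Answer: β ≈ 0.7778

Derivation:
SE = σ/√n = 15/√20 = 3.3541
Critical values: μ₀ ± z_0.025×SE = 85 ± 1.960×3.3541
Acceptance region: (78.4260, 91.5740)
Under H₁ (μ = 89): z_high = (91.5740 - 89)/3.3541 = 0.7674, z_low = (78.4260 - 89)/3.3541 = -3.1526
β = P(not reject | H₁) = Φ(0.7674) - Φ(-3.1526) ≈ 0.7778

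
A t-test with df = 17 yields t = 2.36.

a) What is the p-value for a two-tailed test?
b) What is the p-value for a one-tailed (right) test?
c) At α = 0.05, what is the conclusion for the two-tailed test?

Using t-distribution with df = 17:
a) Two-tailed: p = 2×P(T > 2.36) = 0.0305
b) One-tailed: p = P(T > 2.36) = 0.0152
c) 0.0305 < 0.05, reject H₀

Answer: a) 0.0305, b) 0.0152, c) reject H₀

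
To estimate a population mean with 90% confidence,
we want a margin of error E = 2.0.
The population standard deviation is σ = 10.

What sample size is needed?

z_0.05 = 1.645
n = (z×σ/E)² = (1.645×10/2.0)²
n = 67.6506
Round up: n = 68

Answer: n = 68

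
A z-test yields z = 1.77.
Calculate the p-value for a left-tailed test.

Answer: p-value ≈ 0.9616

Derivation:
For z = 1.77:
p = P(Z < 1.77) = Φ(1.77) = 0.9616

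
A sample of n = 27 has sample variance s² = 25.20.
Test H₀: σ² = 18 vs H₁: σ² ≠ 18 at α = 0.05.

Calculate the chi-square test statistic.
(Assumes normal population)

df = n - 1 = 26
χ² = (n-1)s²/σ₀² = 26×25.20/18 = 36.4000
Critical values: χ²_{0.975,26} = 13.844, χ²_{0.025,26} = 41.923
Rejection region: χ² < 13.844 or χ² > 41.923
Decision: fail to reject H₀

Answer: χ² = 36.4000, fail to reject H₀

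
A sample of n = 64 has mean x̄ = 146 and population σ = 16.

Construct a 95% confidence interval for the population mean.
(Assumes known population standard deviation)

Confidence level: 95%, α = 0.05
z_0.025 = 1.960
SE = σ/√n = 16/√64 = 2.0000
Margin of error = 1.960 × 2.0000 = 3.9200
CI: x̄ ± margin = 146 ± 3.9200
CI: (142.0800, 149.9200)

Answer: (142.0800, 149.9200)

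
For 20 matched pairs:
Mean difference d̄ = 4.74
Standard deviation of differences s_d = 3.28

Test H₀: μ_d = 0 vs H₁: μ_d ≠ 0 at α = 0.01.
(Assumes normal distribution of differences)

Answer: t = 6.4630, reject H₀

Derivation:
df = n - 1 = 19
SE = s_d/√n = 3.28/√20 = 0.7334
t = d̄/SE = 4.74/0.7334 = 6.4630
Critical value: t_{0.005,19} = ±2.861
p-value < 0.0001
Decision: reject H₀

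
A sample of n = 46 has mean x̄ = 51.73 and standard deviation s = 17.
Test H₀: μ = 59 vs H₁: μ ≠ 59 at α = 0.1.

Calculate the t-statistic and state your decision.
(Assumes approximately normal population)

Answer: t = -2.9005, reject H₀

Derivation:
df = n - 1 = 45
SE = s/√n = 17/√46 = 2.5065
t = (x̄ - μ₀)/SE = (51.73 - 59)/2.5065 = -2.9005
Critical value: t_{0.05,45} = ±1.679
p-value ≈ 0.0057
Decision: reject H₀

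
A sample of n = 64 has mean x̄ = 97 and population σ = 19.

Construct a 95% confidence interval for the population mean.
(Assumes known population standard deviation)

Answer: (92.3450, 101.6550)

Derivation:
Confidence level: 95%, α = 0.05
z_0.025 = 1.960
SE = σ/√n = 19/√64 = 2.3750
Margin of error = 1.960 × 2.3750 = 4.6550
CI: x̄ ± margin = 97 ± 4.6550
CI: (92.3450, 101.6550)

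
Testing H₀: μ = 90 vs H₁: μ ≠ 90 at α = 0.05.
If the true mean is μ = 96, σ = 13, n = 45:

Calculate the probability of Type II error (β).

SE = σ/√n = 13/√45 = 1.9379
Critical values: μ₀ ± z_0.025×SE = 90 ± 1.960×1.9379
Acceptance region: (86.2017, 93.7983)
Under H₁ (μ = 96): z_high = (93.7983 - 96)/1.9379 = -1.1361, z_low = (86.2017 - 96)/1.9379 = -5.0561
β = P(not reject | H₁) = Φ(-1.1361) - Φ(-5.0561) ≈ 0.1280

Answer: β ≈ 0.1280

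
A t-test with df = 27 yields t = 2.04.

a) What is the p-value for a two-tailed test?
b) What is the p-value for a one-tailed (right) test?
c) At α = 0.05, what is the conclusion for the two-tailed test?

Answer: a) 0.0512, b) 0.0256, c) fail to reject H₀

Derivation:
Using t-distribution with df = 27:
a) Two-tailed: p = 2×P(T > 2.04) = 0.0512
b) One-tailed: p = P(T > 2.04) = 0.0256
c) 0.0512 ≥ 0.05, fail to reject H₀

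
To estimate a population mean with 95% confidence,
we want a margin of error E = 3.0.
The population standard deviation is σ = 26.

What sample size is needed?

z_0.025 = 1.960
n = (z×σ/E)² = (1.960×26/3.0)²
n = 288.5468
Round up: n = 289

Answer: n = 289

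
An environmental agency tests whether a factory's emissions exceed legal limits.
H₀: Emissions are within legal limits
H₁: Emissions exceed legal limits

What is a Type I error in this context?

Answer: Citing a compliant factory for excess emissions

Derivation:
Type I error: rejecting H₀ when it is actually true (false positive).
Type II error: failing to reject H₀ when H₁ is actually true (false negative).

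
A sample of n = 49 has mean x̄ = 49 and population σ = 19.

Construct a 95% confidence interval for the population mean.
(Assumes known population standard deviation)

Answer: (43.6800, 54.3200)

Derivation:
Confidence level: 95%, α = 0.05
z_0.025 = 1.960
SE = σ/√n = 19/√49 = 2.7143
Margin of error = 1.960 × 2.7143 = 5.3200
CI: x̄ ± margin = 49 ± 5.3200
CI: (43.6800, 54.3200)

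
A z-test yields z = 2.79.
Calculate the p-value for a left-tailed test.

Answer: p-value ≈ 0.9974

Derivation:
For z = 2.79:
p = P(Z < 2.79) = Φ(2.79) = 0.9974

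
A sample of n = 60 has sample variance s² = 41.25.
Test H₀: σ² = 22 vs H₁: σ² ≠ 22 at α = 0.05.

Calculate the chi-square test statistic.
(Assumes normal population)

df = n - 1 = 59
χ² = (n-1)s²/σ₀² = 59×41.25/22 = 110.6250
Critical values: χ²_{0.975,59} = 39.662, χ²_{0.025,59} = 82.117
Rejection region: χ² < 39.662 or χ² > 82.117
Decision: reject H₀

Answer: χ² = 110.6250, reject H₀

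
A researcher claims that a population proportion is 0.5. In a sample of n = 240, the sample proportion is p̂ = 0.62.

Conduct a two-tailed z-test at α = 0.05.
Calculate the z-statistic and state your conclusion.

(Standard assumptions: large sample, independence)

Answer: z = 3.7180, reject H₀

Derivation:
H₀: p = 0.5, H₁: p ≠ 0.5
Standard error: SE = √(p₀(1-p₀)/n) = √(0.5×0.5/240) = 0.032275
z-statistic: z = (p̂ - p₀)/SE = (0.62 - 0.5)/0.032275 = 3.7180
Critical value: z_0.025 = ±1.960
p-value = 0.0002
Decision: reject H₀ at α = 0.05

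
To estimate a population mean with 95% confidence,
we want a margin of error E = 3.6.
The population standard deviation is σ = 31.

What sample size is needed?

z_0.025 = 1.960
n = (z×σ/E)² = (1.960×31/3.6)²
n = 284.8594
Round up: n = 285

Answer: n = 285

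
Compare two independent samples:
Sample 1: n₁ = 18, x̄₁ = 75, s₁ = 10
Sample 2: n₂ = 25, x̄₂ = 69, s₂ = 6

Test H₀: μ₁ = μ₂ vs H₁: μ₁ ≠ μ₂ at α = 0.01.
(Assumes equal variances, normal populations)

Pooled variance: s²_p = [17×10² + 24×6²]/(41) = 62.5366
s_p = 7.9080
SE = s_p×√(1/n₁ + 1/n₂) = 7.9080×√(1/18 + 1/25) = 2.4445
t = (x̄₁ - x̄₂)/SE = (75 - 69)/2.4445 = 2.4545
df = 41, t-critical = ±2.701
Decision: fail to reject H₀

Answer: t = 2.4545, fail to reject H₀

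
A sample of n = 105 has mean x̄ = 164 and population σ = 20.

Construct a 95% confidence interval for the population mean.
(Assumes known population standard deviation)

Answer: (160.1745, 167.8255)

Derivation:
Confidence level: 95%, α = 0.05
z_0.025 = 1.960
SE = σ/√n = 20/√105 = 1.9518
Margin of error = 1.960 × 1.9518 = 3.8255
CI: x̄ ± margin = 164 ± 3.8255
CI: (160.1745, 167.8255)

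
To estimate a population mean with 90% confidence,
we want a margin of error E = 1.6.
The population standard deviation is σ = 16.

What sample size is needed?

Answer: n = 271

Derivation:
z_0.05 = 1.645
n = (z×σ/E)² = (1.645×16/1.6)²
n = 270.6025
Round up: n = 271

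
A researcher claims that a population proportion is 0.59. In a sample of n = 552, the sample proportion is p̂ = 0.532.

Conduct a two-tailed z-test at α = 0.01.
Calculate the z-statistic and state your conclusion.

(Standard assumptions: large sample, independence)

H₀: p = 0.59, H₁: p ≠ 0.59
Standard error: SE = √(p₀(1-p₀)/n) = √(0.59×0.41/552) = 0.020934
z-statistic: z = (p̂ - p₀)/SE = (0.532 - 0.59)/0.020934 = -2.7706
Critical value: z_0.005 = ±2.576
p-value = 0.0056
Decision: reject H₀ at α = 0.01

Answer: z = -2.7706, reject H₀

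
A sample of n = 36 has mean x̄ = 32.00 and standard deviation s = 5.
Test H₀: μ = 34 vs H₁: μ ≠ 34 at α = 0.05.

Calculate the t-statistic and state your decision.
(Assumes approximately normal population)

df = n - 1 = 35
SE = s/√n = 5/√36 = 0.8333
t = (x̄ - μ₀)/SE = (32.00 - 34)/0.8333 = -2.4001
Critical value: t_{0.025,35} = ±2.030
p-value ≈ 0.0218
Decision: reject H₀

Answer: t = -2.4001, reject H₀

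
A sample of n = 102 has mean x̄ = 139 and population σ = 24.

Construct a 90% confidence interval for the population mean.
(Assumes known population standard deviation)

Confidence level: 90%, α = 0.1
z_0.05 = 1.645
SE = σ/√n = 24/√102 = 2.3764
Margin of error = 1.645 × 2.3764 = 3.9092
CI: x̄ ± margin = 139 ± 3.9092
CI: (135.0908, 142.9092)

Answer: (135.0908, 142.9092)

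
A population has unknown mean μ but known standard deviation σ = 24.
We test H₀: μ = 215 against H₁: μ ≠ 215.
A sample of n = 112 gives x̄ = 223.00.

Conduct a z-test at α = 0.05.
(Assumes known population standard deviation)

Standard error: SE = σ/√n = 24/√112 = 2.2678
z-statistic: z = (x̄ - μ₀)/SE = (223.00 - 215)/2.2678 = 3.5276
Critical value: ±1.960
p-value = 0.0004
Decision: reject H₀

Answer: z = 3.5276, reject H₀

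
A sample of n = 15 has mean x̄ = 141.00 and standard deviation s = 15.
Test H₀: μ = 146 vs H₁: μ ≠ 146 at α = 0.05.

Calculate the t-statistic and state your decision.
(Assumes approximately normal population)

df = n - 1 = 14
SE = s/√n = 15/√15 = 3.8730
t = (x̄ - μ₀)/SE = (141.00 - 146)/3.8730 = -1.2910
Critical value: t_{0.025,14} = ±2.145
p-value ≈ 0.2176
Decision: fail to reject H₀

Answer: t = -1.2910, fail to reject H₀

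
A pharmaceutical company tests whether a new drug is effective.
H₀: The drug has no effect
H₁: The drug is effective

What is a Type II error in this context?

Answer: Failing to detect the drug's effect when it actually works

Derivation:
A Type I error (probability α) occurs when we reject a true H₀.
A Type II error (probability β) occurs when we fail to reject a false H₀.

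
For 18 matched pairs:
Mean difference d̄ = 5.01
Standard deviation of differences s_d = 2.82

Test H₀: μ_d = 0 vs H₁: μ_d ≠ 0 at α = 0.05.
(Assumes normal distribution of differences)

Answer: t = 7.5372, reject H₀

Derivation:
df = n - 1 = 17
SE = s_d/√n = 2.82/√18 = 0.6647
t = d̄/SE = 5.01/0.6647 = 7.5372
Critical value: t_{0.025,17} = ±2.110
p-value < 0.0001
Decision: reject H₀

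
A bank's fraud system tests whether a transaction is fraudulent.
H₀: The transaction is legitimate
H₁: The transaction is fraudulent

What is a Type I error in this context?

Answer: Blocking a legitimate transaction as fraud

Derivation:
Type I error: rejecting H₀ when it is actually true (false positive).
Type II error: failing to reject H₀ when H₁ is actually true (false negative).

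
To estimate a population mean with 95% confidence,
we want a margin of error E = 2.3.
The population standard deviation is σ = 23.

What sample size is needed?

Answer: n = 385

Derivation:
z_0.025 = 1.960
n = (z×σ/E)² = (1.960×23/2.3)²
n = 384.1600
Round up: n = 385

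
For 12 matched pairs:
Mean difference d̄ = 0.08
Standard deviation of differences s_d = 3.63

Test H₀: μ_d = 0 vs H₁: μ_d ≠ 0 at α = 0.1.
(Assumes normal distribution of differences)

Answer: t = 0.0763, fail to reject H₀

Derivation:
df = n - 1 = 11
SE = s_d/√n = 3.63/√12 = 1.0479
t = d̄/SE = 0.08/1.0479 = 0.0763
Critical value: t_{0.05,11} = ±1.796
p-value ≈ 0.9406
Decision: fail to reject H₀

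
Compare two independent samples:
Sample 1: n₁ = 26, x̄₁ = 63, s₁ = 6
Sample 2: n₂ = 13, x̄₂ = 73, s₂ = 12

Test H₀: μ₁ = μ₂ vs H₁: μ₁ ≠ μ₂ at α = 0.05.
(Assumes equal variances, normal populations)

Pooled variance: s²_p = [25×6² + 12×12²]/(37) = 71.0270
s_p = 8.4278
SE = s_p×√(1/n₁ + 1/n₂) = 8.4278×√(1/26 + 1/13) = 2.8628
t = (x̄₁ - x̄₂)/SE = (63 - 73)/2.8628 = -3.4931
df = 37, t-critical = ±2.026
Decision: reject H₀

Answer: t = -3.4931, reject H₀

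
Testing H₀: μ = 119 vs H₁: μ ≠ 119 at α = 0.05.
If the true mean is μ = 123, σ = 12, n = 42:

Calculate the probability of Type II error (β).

SE = σ/√n = 12/√42 = 1.8516
Critical values: μ₀ ± z_0.025×SE = 119 ± 1.960×1.8516
Acceptance region: (115.3709, 122.6291)
Under H₁ (μ = 123): z_high = (122.6291 - 123)/1.8516 = -0.2003, z_low = (115.3709 - 123)/1.8516 = -4.1203
β = P(not reject | H₁) = Φ(-0.2003) - Φ(-4.1203) ≈ 0.4206

Answer: β ≈ 0.4206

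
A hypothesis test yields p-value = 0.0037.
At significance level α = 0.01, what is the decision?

Compare p-value to α:
0.0037 < 0.01
Decision: reject H₀

Answer: reject H₀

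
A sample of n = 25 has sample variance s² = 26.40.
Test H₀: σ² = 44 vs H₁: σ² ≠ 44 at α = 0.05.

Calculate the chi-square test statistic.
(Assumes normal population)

df = n - 1 = 24
χ² = (n-1)s²/σ₀² = 24×26.40/44 = 14.4000
Critical values: χ²_{0.975,24} = 12.401, χ²_{0.025,24} = 39.364
Rejection region: χ² < 12.401 or χ² > 39.364
Decision: fail to reject H₀

Answer: χ² = 14.4000, fail to reject H₀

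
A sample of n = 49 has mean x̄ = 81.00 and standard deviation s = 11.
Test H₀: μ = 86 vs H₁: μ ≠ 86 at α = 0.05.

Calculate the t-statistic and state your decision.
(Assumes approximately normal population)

df = n - 1 = 48
SE = s/√n = 11/√49 = 1.5714
t = (x̄ - μ₀)/SE = (81.00 - 86)/1.5714 = -3.1819
Critical value: t_{0.025,48} = ±2.011
p-value ≈ 0.0026
Decision: reject H₀

Answer: t = -3.1819, reject H₀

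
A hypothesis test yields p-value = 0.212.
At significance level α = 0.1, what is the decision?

Answer: fail to reject H₀

Derivation:
Compare p-value to α:
0.212 ≥ 0.1
Decision: fail to reject H₀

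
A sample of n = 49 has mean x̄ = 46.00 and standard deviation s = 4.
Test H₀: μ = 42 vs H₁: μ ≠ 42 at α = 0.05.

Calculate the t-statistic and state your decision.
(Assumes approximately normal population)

Answer: t = 7.0004, reject H₀

Derivation:
df = n - 1 = 48
SE = s/√n = 4/√49 = 0.5714
t = (x̄ - μ₀)/SE = (46.00 - 42)/0.5714 = 7.0004
Critical value: t_{0.025,48} = ±2.011
p-value < 0.0001
Decision: reject H₀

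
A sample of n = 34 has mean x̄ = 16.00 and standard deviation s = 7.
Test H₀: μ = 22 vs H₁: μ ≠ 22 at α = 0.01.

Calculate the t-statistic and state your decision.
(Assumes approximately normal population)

Answer: t = -4.9979, reject H₀

Derivation:
df = n - 1 = 33
SE = s/√n = 7/√34 = 1.2005
t = (x̄ - μ₀)/SE = (16.00 - 22)/1.2005 = -4.9979
Critical value: t_{0.005,33} = ±2.733
p-value < 0.0001
Decision: reject H₀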